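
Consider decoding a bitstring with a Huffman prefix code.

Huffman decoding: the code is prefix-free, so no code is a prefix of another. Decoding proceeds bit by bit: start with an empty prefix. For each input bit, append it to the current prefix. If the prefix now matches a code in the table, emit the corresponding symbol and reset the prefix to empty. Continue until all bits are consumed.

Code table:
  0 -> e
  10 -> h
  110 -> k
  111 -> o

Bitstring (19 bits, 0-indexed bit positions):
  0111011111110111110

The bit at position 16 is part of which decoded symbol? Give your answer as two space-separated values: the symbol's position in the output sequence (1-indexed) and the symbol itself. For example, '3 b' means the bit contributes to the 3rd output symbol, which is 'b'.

Bit 0: prefix='0' -> emit 'e', reset
Bit 1: prefix='1' (no match yet)
Bit 2: prefix='11' (no match yet)
Bit 3: prefix='111' -> emit 'o', reset
Bit 4: prefix='0' -> emit 'e', reset
Bit 5: prefix='1' (no match yet)
Bit 6: prefix='11' (no match yet)
Bit 7: prefix='111' -> emit 'o', reset
Bit 8: prefix='1' (no match yet)
Bit 9: prefix='11' (no match yet)
Bit 10: prefix='111' -> emit 'o', reset
Bit 11: prefix='1' (no match yet)
Bit 12: prefix='10' -> emit 'h', reset
Bit 13: prefix='1' (no match yet)
Bit 14: prefix='11' (no match yet)
Bit 15: prefix='111' -> emit 'o', reset
Bit 16: prefix='1' (no match yet)
Bit 17: prefix='11' (no match yet)
Bit 18: prefix='110' -> emit 'k', reset

Answer: 8 k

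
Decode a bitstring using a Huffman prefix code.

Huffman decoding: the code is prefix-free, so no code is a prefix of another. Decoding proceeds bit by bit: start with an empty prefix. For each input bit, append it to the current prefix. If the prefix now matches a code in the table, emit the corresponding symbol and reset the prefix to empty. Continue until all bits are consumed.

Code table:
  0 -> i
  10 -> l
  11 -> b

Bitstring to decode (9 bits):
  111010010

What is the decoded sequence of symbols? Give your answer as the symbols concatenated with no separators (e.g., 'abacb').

Bit 0: prefix='1' (no match yet)
Bit 1: prefix='11' -> emit 'b', reset
Bit 2: prefix='1' (no match yet)
Bit 3: prefix='10' -> emit 'l', reset
Bit 4: prefix='1' (no match yet)
Bit 5: prefix='10' -> emit 'l', reset
Bit 6: prefix='0' -> emit 'i', reset
Bit 7: prefix='1' (no match yet)
Bit 8: prefix='10' -> emit 'l', reset

Answer: bllil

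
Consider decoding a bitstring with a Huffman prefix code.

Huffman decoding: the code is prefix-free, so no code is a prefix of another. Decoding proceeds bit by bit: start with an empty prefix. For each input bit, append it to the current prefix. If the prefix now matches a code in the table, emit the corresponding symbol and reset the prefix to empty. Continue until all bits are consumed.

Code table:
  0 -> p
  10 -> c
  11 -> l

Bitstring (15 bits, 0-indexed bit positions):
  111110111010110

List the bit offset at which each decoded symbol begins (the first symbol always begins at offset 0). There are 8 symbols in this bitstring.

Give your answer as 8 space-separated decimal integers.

Bit 0: prefix='1' (no match yet)
Bit 1: prefix='11' -> emit 'l', reset
Bit 2: prefix='1' (no match yet)
Bit 3: prefix='11' -> emit 'l', reset
Bit 4: prefix='1' (no match yet)
Bit 5: prefix='10' -> emit 'c', reset
Bit 6: prefix='1' (no match yet)
Bit 7: prefix='11' -> emit 'l', reset
Bit 8: prefix='1' (no match yet)
Bit 9: prefix='10' -> emit 'c', reset
Bit 10: prefix='1' (no match yet)
Bit 11: prefix='10' -> emit 'c', reset
Bit 12: prefix='1' (no match yet)
Bit 13: prefix='11' -> emit 'l', reset
Bit 14: prefix='0' -> emit 'p', reset

Answer: 0 2 4 6 8 10 12 14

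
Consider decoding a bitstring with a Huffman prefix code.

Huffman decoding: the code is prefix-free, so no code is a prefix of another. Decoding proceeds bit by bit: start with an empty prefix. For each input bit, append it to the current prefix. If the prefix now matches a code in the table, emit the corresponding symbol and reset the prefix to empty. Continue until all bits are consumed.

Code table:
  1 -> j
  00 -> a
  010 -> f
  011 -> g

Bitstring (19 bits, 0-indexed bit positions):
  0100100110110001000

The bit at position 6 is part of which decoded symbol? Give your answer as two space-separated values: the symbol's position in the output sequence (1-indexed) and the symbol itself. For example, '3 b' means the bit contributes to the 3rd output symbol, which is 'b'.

Answer: 3 g

Derivation:
Bit 0: prefix='0' (no match yet)
Bit 1: prefix='01' (no match yet)
Bit 2: prefix='010' -> emit 'f', reset
Bit 3: prefix='0' (no match yet)
Bit 4: prefix='01' (no match yet)
Bit 5: prefix='010' -> emit 'f', reset
Bit 6: prefix='0' (no match yet)
Bit 7: prefix='01' (no match yet)
Bit 8: prefix='011' -> emit 'g', reset
Bit 9: prefix='0' (no match yet)
Bit 10: prefix='01' (no match yet)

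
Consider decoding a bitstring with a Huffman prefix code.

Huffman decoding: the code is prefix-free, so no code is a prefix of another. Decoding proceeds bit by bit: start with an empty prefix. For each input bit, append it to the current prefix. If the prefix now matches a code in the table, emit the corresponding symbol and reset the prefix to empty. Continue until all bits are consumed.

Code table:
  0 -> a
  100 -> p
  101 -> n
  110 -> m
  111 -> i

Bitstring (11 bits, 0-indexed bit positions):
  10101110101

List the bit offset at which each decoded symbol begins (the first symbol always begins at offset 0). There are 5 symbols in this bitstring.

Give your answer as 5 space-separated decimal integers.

Bit 0: prefix='1' (no match yet)
Bit 1: prefix='10' (no match yet)
Bit 2: prefix='101' -> emit 'n', reset
Bit 3: prefix='0' -> emit 'a', reset
Bit 4: prefix='1' (no match yet)
Bit 5: prefix='11' (no match yet)
Bit 6: prefix='111' -> emit 'i', reset
Bit 7: prefix='0' -> emit 'a', reset
Bit 8: prefix='1' (no match yet)
Bit 9: prefix='10' (no match yet)
Bit 10: prefix='101' -> emit 'n', reset

Answer: 0 3 4 7 8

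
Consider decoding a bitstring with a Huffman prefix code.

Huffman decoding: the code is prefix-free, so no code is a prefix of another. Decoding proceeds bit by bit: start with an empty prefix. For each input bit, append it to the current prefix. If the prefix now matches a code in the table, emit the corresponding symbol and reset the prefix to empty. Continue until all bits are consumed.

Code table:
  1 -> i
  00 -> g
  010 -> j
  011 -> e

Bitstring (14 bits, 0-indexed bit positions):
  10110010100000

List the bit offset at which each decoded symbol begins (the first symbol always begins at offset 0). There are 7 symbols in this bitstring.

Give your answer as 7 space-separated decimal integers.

Answer: 0 1 4 6 7 10 12

Derivation:
Bit 0: prefix='1' -> emit 'i', reset
Bit 1: prefix='0' (no match yet)
Bit 2: prefix='01' (no match yet)
Bit 3: prefix='011' -> emit 'e', reset
Bit 4: prefix='0' (no match yet)
Bit 5: prefix='00' -> emit 'g', reset
Bit 6: prefix='1' -> emit 'i', reset
Bit 7: prefix='0' (no match yet)
Bit 8: prefix='01' (no match yet)
Bit 9: prefix='010' -> emit 'j', reset
Bit 10: prefix='0' (no match yet)
Bit 11: prefix='00' -> emit 'g', reset
Bit 12: prefix='0' (no match yet)
Bit 13: prefix='00' -> emit 'g', reset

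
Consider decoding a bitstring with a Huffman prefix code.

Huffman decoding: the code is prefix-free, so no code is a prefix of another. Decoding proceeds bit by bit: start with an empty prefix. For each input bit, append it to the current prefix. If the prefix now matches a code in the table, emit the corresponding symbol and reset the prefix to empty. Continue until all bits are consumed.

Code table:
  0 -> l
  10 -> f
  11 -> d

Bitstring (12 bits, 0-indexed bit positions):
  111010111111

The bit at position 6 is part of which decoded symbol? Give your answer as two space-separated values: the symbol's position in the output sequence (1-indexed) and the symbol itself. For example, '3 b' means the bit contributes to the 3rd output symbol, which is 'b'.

Bit 0: prefix='1' (no match yet)
Bit 1: prefix='11' -> emit 'd', reset
Bit 2: prefix='1' (no match yet)
Bit 3: prefix='10' -> emit 'f', reset
Bit 4: prefix='1' (no match yet)
Bit 5: prefix='10' -> emit 'f', reset
Bit 6: prefix='1' (no match yet)
Bit 7: prefix='11' -> emit 'd', reset
Bit 8: prefix='1' (no match yet)
Bit 9: prefix='11' -> emit 'd', reset
Bit 10: prefix='1' (no match yet)

Answer: 4 d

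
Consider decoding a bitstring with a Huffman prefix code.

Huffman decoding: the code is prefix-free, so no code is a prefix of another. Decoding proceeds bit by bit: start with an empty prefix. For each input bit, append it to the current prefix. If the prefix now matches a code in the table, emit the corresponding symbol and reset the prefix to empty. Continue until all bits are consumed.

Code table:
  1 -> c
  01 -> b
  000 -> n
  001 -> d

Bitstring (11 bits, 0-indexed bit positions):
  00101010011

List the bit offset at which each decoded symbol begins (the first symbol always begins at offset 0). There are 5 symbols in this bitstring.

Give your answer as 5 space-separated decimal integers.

Answer: 0 3 5 7 10

Derivation:
Bit 0: prefix='0' (no match yet)
Bit 1: prefix='00' (no match yet)
Bit 2: prefix='001' -> emit 'd', reset
Bit 3: prefix='0' (no match yet)
Bit 4: prefix='01' -> emit 'b', reset
Bit 5: prefix='0' (no match yet)
Bit 6: prefix='01' -> emit 'b', reset
Bit 7: prefix='0' (no match yet)
Bit 8: prefix='00' (no match yet)
Bit 9: prefix='001' -> emit 'd', reset
Bit 10: prefix='1' -> emit 'c', reset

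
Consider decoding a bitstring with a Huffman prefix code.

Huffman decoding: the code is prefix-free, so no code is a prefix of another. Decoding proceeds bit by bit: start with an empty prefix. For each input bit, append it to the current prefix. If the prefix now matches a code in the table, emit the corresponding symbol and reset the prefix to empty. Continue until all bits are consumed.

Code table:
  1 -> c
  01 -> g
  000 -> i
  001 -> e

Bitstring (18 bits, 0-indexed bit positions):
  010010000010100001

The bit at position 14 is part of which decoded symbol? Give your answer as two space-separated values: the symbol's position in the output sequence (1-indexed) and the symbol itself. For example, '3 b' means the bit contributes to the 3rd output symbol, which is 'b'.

Bit 0: prefix='0' (no match yet)
Bit 1: prefix='01' -> emit 'g', reset
Bit 2: prefix='0' (no match yet)
Bit 3: prefix='00' (no match yet)
Bit 4: prefix='001' -> emit 'e', reset
Bit 5: prefix='0' (no match yet)
Bit 6: prefix='00' (no match yet)
Bit 7: prefix='000' -> emit 'i', reset
Bit 8: prefix='0' (no match yet)
Bit 9: prefix='00' (no match yet)
Bit 10: prefix='001' -> emit 'e', reset
Bit 11: prefix='0' (no match yet)
Bit 12: prefix='01' -> emit 'g', reset
Bit 13: prefix='0' (no match yet)
Bit 14: prefix='00' (no match yet)
Bit 15: prefix='000' -> emit 'i', reset
Bit 16: prefix='0' (no match yet)
Bit 17: prefix='01' -> emit 'g', reset

Answer: 6 i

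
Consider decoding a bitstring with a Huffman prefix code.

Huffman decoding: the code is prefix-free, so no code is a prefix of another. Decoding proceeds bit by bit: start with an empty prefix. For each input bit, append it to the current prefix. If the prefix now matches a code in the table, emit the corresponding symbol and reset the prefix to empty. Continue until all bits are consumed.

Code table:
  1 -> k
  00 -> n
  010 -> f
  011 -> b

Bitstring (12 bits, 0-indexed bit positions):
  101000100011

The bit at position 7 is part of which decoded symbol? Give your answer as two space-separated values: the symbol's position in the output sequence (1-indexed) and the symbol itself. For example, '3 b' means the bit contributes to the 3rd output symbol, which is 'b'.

Answer: 5 n

Derivation:
Bit 0: prefix='1' -> emit 'k', reset
Bit 1: prefix='0' (no match yet)
Bit 2: prefix='01' (no match yet)
Bit 3: prefix='010' -> emit 'f', reset
Bit 4: prefix='0' (no match yet)
Bit 5: prefix='00' -> emit 'n', reset
Bit 6: prefix='1' -> emit 'k', reset
Bit 7: prefix='0' (no match yet)
Bit 8: prefix='00' -> emit 'n', reset
Bit 9: prefix='0' (no match yet)
Bit 10: prefix='01' (no match yet)
Bit 11: prefix='011' -> emit 'b', reset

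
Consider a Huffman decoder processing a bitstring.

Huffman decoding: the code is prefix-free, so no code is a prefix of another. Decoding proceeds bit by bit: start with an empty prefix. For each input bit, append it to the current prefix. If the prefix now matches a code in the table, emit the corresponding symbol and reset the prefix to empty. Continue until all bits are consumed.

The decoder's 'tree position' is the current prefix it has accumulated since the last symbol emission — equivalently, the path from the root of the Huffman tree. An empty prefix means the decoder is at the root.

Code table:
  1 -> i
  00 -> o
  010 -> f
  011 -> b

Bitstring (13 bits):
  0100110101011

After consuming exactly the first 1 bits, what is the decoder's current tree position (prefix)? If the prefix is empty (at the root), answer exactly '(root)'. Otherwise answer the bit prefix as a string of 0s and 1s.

Answer: 0

Derivation:
Bit 0: prefix='0' (no match yet)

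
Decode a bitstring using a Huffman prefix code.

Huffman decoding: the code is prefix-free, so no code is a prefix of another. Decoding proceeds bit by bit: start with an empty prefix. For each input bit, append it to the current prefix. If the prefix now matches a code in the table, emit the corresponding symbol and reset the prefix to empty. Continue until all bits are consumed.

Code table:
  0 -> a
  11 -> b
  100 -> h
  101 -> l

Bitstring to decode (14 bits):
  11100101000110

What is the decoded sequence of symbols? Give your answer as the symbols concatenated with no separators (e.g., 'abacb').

Answer: bhlaaaba

Derivation:
Bit 0: prefix='1' (no match yet)
Bit 1: prefix='11' -> emit 'b', reset
Bit 2: prefix='1' (no match yet)
Bit 3: prefix='10' (no match yet)
Bit 4: prefix='100' -> emit 'h', reset
Bit 5: prefix='1' (no match yet)
Bit 6: prefix='10' (no match yet)
Bit 7: prefix='101' -> emit 'l', reset
Bit 8: prefix='0' -> emit 'a', reset
Bit 9: prefix='0' -> emit 'a', reset
Bit 10: prefix='0' -> emit 'a', reset
Bit 11: prefix='1' (no match yet)
Bit 12: prefix='11' -> emit 'b', reset
Bit 13: prefix='0' -> emit 'a', reset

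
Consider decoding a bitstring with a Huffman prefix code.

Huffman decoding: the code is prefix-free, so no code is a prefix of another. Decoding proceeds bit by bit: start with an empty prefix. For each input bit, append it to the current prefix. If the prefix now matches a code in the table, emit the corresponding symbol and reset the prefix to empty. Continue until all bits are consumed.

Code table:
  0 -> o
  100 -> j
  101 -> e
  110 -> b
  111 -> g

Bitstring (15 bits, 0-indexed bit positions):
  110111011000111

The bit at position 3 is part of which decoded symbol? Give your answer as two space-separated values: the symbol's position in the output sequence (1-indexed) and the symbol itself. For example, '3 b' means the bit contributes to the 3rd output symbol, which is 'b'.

Answer: 2 g

Derivation:
Bit 0: prefix='1' (no match yet)
Bit 1: prefix='11' (no match yet)
Bit 2: prefix='110' -> emit 'b', reset
Bit 3: prefix='1' (no match yet)
Bit 4: prefix='11' (no match yet)
Bit 5: prefix='111' -> emit 'g', reset
Bit 6: prefix='0' -> emit 'o', reset
Bit 7: prefix='1' (no match yet)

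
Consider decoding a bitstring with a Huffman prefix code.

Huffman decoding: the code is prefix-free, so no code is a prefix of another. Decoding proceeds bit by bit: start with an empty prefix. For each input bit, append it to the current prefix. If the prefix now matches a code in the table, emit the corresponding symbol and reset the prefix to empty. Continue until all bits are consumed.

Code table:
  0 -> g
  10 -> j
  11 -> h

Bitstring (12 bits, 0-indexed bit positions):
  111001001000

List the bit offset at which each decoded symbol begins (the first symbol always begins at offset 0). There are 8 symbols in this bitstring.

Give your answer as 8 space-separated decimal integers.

Answer: 0 2 4 5 7 8 10 11

Derivation:
Bit 0: prefix='1' (no match yet)
Bit 1: prefix='11' -> emit 'h', reset
Bit 2: prefix='1' (no match yet)
Bit 3: prefix='10' -> emit 'j', reset
Bit 4: prefix='0' -> emit 'g', reset
Bit 5: prefix='1' (no match yet)
Bit 6: prefix='10' -> emit 'j', reset
Bit 7: prefix='0' -> emit 'g', reset
Bit 8: prefix='1' (no match yet)
Bit 9: prefix='10' -> emit 'j', reset
Bit 10: prefix='0' -> emit 'g', reset
Bit 11: prefix='0' -> emit 'g', reset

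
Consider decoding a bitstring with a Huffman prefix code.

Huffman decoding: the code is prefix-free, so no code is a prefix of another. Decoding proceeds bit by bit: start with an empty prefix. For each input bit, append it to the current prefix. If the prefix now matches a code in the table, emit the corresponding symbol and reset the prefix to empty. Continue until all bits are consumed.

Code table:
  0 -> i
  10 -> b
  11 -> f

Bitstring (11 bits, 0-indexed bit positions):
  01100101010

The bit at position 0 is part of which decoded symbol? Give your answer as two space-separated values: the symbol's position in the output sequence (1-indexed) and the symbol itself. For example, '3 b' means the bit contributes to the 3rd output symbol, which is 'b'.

Bit 0: prefix='0' -> emit 'i', reset
Bit 1: prefix='1' (no match yet)
Bit 2: prefix='11' -> emit 'f', reset
Bit 3: prefix='0' -> emit 'i', reset
Bit 4: prefix='0' -> emit 'i', reset

Answer: 1 i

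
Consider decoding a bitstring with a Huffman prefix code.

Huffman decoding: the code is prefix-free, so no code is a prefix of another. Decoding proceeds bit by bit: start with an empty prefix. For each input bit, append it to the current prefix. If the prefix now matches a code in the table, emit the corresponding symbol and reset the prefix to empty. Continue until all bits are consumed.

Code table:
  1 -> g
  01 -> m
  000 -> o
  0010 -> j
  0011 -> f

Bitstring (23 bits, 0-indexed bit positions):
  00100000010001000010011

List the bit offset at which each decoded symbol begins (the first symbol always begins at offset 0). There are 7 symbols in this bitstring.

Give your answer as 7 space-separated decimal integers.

Answer: 0 4 7 11 15 18 19

Derivation:
Bit 0: prefix='0' (no match yet)
Bit 1: prefix='00' (no match yet)
Bit 2: prefix='001' (no match yet)
Bit 3: prefix='0010' -> emit 'j', reset
Bit 4: prefix='0' (no match yet)
Bit 5: prefix='00' (no match yet)
Bit 6: prefix='000' -> emit 'o', reset
Bit 7: prefix='0' (no match yet)
Bit 8: prefix='00' (no match yet)
Bit 9: prefix='001' (no match yet)
Bit 10: prefix='0010' -> emit 'j', reset
Bit 11: prefix='0' (no match yet)
Bit 12: prefix='00' (no match yet)
Bit 13: prefix='001' (no match yet)
Bit 14: prefix='0010' -> emit 'j', reset
Bit 15: prefix='0' (no match yet)
Bit 16: prefix='00' (no match yet)
Bit 17: prefix='000' -> emit 'o', reset
Bit 18: prefix='1' -> emit 'g', reset
Bit 19: prefix='0' (no match yet)
Bit 20: prefix='00' (no match yet)
Bit 21: prefix='001' (no match yet)
Bit 22: prefix='0011' -> emit 'f', reset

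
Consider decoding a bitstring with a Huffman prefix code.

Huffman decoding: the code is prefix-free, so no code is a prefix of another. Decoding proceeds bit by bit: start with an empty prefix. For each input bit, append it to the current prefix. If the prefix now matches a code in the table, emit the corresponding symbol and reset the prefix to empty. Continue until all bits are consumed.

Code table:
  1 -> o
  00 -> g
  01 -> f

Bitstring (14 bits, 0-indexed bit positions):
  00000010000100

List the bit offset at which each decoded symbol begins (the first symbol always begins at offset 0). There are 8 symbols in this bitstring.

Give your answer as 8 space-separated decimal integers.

Bit 0: prefix='0' (no match yet)
Bit 1: prefix='00' -> emit 'g', reset
Bit 2: prefix='0' (no match yet)
Bit 3: prefix='00' -> emit 'g', reset
Bit 4: prefix='0' (no match yet)
Bit 5: prefix='00' -> emit 'g', reset
Bit 6: prefix='1' -> emit 'o', reset
Bit 7: prefix='0' (no match yet)
Bit 8: prefix='00' -> emit 'g', reset
Bit 9: prefix='0' (no match yet)
Bit 10: prefix='00' -> emit 'g', reset
Bit 11: prefix='1' -> emit 'o', reset
Bit 12: prefix='0' (no match yet)
Bit 13: prefix='00' -> emit 'g', reset

Answer: 0 2 4 6 7 9 11 12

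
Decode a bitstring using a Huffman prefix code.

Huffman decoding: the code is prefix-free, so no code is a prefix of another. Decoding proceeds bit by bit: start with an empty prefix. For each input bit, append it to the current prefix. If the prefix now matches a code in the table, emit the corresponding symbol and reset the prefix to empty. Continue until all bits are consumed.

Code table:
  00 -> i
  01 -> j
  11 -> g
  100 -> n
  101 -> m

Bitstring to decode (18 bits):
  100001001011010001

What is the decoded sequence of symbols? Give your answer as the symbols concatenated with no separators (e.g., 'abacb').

Answer: ninmmij

Derivation:
Bit 0: prefix='1' (no match yet)
Bit 1: prefix='10' (no match yet)
Bit 2: prefix='100' -> emit 'n', reset
Bit 3: prefix='0' (no match yet)
Bit 4: prefix='00' -> emit 'i', reset
Bit 5: prefix='1' (no match yet)
Bit 6: prefix='10' (no match yet)
Bit 7: prefix='100' -> emit 'n', reset
Bit 8: prefix='1' (no match yet)
Bit 9: prefix='10' (no match yet)
Bit 10: prefix='101' -> emit 'm', reset
Bit 11: prefix='1' (no match yet)
Bit 12: prefix='10' (no match yet)
Bit 13: prefix='101' -> emit 'm', reset
Bit 14: prefix='0' (no match yet)
Bit 15: prefix='00' -> emit 'i', reset
Bit 16: prefix='0' (no match yet)
Bit 17: prefix='01' -> emit 'j', reset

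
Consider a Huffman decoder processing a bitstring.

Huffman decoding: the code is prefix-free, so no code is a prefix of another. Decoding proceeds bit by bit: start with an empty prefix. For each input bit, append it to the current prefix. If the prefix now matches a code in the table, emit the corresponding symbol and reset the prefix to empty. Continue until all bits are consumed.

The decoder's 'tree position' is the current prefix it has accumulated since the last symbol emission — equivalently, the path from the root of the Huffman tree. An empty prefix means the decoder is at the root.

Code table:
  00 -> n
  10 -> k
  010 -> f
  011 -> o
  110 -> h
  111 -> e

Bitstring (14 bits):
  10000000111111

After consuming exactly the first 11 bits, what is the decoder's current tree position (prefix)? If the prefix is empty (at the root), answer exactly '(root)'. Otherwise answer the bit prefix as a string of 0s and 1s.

Answer: (root)

Derivation:
Bit 0: prefix='1' (no match yet)
Bit 1: prefix='10' -> emit 'k', reset
Bit 2: prefix='0' (no match yet)
Bit 3: prefix='00' -> emit 'n', reset
Bit 4: prefix='0' (no match yet)
Bit 5: prefix='00' -> emit 'n', reset
Bit 6: prefix='0' (no match yet)
Bit 7: prefix='00' -> emit 'n', reset
Bit 8: prefix='1' (no match yet)
Bit 9: prefix='11' (no match yet)
Bit 10: prefix='111' -> emit 'e', reset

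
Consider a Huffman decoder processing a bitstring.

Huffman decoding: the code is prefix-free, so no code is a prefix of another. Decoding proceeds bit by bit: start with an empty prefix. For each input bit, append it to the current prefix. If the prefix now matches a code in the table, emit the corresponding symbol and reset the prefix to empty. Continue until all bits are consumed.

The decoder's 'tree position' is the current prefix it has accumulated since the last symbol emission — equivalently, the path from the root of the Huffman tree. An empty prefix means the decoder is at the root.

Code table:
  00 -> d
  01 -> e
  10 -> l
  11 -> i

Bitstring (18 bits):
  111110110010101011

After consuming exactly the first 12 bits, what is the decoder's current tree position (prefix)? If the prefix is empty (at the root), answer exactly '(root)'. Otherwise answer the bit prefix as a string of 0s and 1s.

Bit 0: prefix='1' (no match yet)
Bit 1: prefix='11' -> emit 'i', reset
Bit 2: prefix='1' (no match yet)
Bit 3: prefix='11' -> emit 'i', reset
Bit 4: prefix='1' (no match yet)
Bit 5: prefix='10' -> emit 'l', reset
Bit 6: prefix='1' (no match yet)
Bit 7: prefix='11' -> emit 'i', reset
Bit 8: prefix='0' (no match yet)
Bit 9: prefix='00' -> emit 'd', reset
Bit 10: prefix='1' (no match yet)
Bit 11: prefix='10' -> emit 'l', reset

Answer: (root)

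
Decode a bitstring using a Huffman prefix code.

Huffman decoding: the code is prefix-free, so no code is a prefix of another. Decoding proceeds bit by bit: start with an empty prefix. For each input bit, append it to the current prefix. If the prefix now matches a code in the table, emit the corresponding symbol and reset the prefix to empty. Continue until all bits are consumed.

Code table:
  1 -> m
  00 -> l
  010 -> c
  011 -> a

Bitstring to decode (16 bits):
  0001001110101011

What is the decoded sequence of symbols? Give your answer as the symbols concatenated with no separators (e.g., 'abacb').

Answer: lcamcma

Derivation:
Bit 0: prefix='0' (no match yet)
Bit 1: prefix='00' -> emit 'l', reset
Bit 2: prefix='0' (no match yet)
Bit 3: prefix='01' (no match yet)
Bit 4: prefix='010' -> emit 'c', reset
Bit 5: prefix='0' (no match yet)
Bit 6: prefix='01' (no match yet)
Bit 7: prefix='011' -> emit 'a', reset
Bit 8: prefix='1' -> emit 'm', reset
Bit 9: prefix='0' (no match yet)
Bit 10: prefix='01' (no match yet)
Bit 11: prefix='010' -> emit 'c', reset
Bit 12: prefix='1' -> emit 'm', reset
Bit 13: prefix='0' (no match yet)
Bit 14: prefix='01' (no match yet)
Bit 15: prefix='011' -> emit 'a', reset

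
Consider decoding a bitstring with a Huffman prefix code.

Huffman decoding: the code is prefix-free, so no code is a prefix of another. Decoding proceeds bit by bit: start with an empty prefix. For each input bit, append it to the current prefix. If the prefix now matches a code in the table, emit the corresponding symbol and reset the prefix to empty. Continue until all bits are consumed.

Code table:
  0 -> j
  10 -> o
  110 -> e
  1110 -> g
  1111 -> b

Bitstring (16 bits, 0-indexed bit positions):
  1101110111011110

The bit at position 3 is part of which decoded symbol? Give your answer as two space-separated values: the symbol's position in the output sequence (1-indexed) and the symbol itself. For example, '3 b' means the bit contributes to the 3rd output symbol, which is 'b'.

Bit 0: prefix='1' (no match yet)
Bit 1: prefix='11' (no match yet)
Bit 2: prefix='110' -> emit 'e', reset
Bit 3: prefix='1' (no match yet)
Bit 4: prefix='11' (no match yet)
Bit 5: prefix='111' (no match yet)
Bit 6: prefix='1110' -> emit 'g', reset
Bit 7: prefix='1' (no match yet)

Answer: 2 g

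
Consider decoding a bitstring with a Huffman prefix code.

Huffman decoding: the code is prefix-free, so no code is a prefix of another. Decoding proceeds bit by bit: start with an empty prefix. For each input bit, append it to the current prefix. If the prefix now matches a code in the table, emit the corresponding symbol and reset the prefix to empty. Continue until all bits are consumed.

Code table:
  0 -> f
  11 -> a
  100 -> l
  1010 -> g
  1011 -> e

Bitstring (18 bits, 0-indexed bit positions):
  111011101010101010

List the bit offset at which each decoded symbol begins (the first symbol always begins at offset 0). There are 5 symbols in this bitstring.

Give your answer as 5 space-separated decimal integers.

Answer: 0 2 6 10 14

Derivation:
Bit 0: prefix='1' (no match yet)
Bit 1: prefix='11' -> emit 'a', reset
Bit 2: prefix='1' (no match yet)
Bit 3: prefix='10' (no match yet)
Bit 4: prefix='101' (no match yet)
Bit 5: prefix='1011' -> emit 'e', reset
Bit 6: prefix='1' (no match yet)
Bit 7: prefix='10' (no match yet)
Bit 8: prefix='101' (no match yet)
Bit 9: prefix='1010' -> emit 'g', reset
Bit 10: prefix='1' (no match yet)
Bit 11: prefix='10' (no match yet)
Bit 12: prefix='101' (no match yet)
Bit 13: prefix='1010' -> emit 'g', reset
Bit 14: prefix='1' (no match yet)
Bit 15: prefix='10' (no match yet)
Bit 16: prefix='101' (no match yet)
Bit 17: prefix='1010' -> emit 'g', reset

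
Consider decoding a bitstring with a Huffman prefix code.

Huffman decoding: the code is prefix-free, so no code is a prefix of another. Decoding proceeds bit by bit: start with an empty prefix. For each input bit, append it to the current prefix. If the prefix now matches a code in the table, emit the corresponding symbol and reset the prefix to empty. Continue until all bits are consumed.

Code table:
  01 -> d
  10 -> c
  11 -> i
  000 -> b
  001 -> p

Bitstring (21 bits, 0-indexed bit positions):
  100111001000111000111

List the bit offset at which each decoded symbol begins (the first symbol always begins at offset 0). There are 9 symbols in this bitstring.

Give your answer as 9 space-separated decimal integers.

Bit 0: prefix='1' (no match yet)
Bit 1: prefix='10' -> emit 'c', reset
Bit 2: prefix='0' (no match yet)
Bit 3: prefix='01' -> emit 'd', reset
Bit 4: prefix='1' (no match yet)
Bit 5: prefix='11' -> emit 'i', reset
Bit 6: prefix='0' (no match yet)
Bit 7: prefix='00' (no match yet)
Bit 8: prefix='001' -> emit 'p', reset
Bit 9: prefix='0' (no match yet)
Bit 10: prefix='00' (no match yet)
Bit 11: prefix='000' -> emit 'b', reset
Bit 12: prefix='1' (no match yet)
Bit 13: prefix='11' -> emit 'i', reset
Bit 14: prefix='1' (no match yet)
Bit 15: prefix='10' -> emit 'c', reset
Bit 16: prefix='0' (no match yet)
Bit 17: prefix='00' (no match yet)
Bit 18: prefix='001' -> emit 'p', reset
Bit 19: prefix='1' (no match yet)
Bit 20: prefix='11' -> emit 'i', reset

Answer: 0 2 4 6 9 12 14 16 19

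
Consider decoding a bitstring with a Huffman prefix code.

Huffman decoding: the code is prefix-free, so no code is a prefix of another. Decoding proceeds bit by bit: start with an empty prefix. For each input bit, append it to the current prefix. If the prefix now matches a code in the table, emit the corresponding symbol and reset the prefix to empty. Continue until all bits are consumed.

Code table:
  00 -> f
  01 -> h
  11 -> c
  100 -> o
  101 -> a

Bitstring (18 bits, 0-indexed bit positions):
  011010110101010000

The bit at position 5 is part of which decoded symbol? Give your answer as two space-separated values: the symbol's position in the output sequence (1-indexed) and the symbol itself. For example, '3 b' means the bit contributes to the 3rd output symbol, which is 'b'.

Answer: 3 h

Derivation:
Bit 0: prefix='0' (no match yet)
Bit 1: prefix='01' -> emit 'h', reset
Bit 2: prefix='1' (no match yet)
Bit 3: prefix='10' (no match yet)
Bit 4: prefix='101' -> emit 'a', reset
Bit 5: prefix='0' (no match yet)
Bit 6: prefix='01' -> emit 'h', reset
Bit 7: prefix='1' (no match yet)
Bit 8: prefix='10' (no match yet)
Bit 9: prefix='101' -> emit 'a', reset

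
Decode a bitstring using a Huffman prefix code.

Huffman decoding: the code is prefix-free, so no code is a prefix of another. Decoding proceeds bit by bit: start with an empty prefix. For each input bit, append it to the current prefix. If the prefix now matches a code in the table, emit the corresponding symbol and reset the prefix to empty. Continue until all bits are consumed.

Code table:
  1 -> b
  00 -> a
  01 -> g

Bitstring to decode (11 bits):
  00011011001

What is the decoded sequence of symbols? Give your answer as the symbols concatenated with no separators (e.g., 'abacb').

Answer: agbgbab

Derivation:
Bit 0: prefix='0' (no match yet)
Bit 1: prefix='00' -> emit 'a', reset
Bit 2: prefix='0' (no match yet)
Bit 3: prefix='01' -> emit 'g', reset
Bit 4: prefix='1' -> emit 'b', reset
Bit 5: prefix='0' (no match yet)
Bit 6: prefix='01' -> emit 'g', reset
Bit 7: prefix='1' -> emit 'b', reset
Bit 8: prefix='0' (no match yet)
Bit 9: prefix='00' -> emit 'a', reset
Bit 10: prefix='1' -> emit 'b', reset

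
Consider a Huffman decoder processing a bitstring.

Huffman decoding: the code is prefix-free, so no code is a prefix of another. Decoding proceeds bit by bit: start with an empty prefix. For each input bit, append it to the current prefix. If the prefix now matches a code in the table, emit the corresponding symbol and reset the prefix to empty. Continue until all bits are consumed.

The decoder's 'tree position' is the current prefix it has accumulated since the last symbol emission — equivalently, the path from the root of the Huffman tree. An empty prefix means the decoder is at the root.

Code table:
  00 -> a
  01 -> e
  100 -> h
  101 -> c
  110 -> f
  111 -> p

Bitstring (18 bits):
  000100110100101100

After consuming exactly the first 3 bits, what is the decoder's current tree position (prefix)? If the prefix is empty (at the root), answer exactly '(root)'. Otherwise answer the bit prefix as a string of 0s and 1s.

Answer: 0

Derivation:
Bit 0: prefix='0' (no match yet)
Bit 1: prefix='00' -> emit 'a', reset
Bit 2: prefix='0' (no match yet)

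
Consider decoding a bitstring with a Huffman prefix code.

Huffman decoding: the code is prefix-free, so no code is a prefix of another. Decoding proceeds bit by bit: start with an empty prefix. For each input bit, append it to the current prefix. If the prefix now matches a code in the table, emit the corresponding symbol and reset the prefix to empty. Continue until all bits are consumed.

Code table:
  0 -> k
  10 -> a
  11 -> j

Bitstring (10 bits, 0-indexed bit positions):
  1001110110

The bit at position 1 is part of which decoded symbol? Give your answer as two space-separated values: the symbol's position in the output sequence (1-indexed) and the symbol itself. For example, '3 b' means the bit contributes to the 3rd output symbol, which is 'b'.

Answer: 1 a

Derivation:
Bit 0: prefix='1' (no match yet)
Bit 1: prefix='10' -> emit 'a', reset
Bit 2: prefix='0' -> emit 'k', reset
Bit 3: prefix='1' (no match yet)
Bit 4: prefix='11' -> emit 'j', reset
Bit 5: prefix='1' (no match yet)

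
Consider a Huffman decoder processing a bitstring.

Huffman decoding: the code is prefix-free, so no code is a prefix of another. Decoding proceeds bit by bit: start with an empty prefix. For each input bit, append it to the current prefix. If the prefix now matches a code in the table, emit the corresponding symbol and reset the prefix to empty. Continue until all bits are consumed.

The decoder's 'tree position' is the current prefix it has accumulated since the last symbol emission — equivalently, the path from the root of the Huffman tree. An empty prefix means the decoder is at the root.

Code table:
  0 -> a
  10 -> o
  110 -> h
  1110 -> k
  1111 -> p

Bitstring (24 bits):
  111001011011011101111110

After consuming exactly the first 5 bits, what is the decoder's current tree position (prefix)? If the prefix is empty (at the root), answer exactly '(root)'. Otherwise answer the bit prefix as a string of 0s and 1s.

Answer: (root)

Derivation:
Bit 0: prefix='1' (no match yet)
Bit 1: prefix='11' (no match yet)
Bit 2: prefix='111' (no match yet)
Bit 3: prefix='1110' -> emit 'k', reset
Bit 4: prefix='0' -> emit 'a', reset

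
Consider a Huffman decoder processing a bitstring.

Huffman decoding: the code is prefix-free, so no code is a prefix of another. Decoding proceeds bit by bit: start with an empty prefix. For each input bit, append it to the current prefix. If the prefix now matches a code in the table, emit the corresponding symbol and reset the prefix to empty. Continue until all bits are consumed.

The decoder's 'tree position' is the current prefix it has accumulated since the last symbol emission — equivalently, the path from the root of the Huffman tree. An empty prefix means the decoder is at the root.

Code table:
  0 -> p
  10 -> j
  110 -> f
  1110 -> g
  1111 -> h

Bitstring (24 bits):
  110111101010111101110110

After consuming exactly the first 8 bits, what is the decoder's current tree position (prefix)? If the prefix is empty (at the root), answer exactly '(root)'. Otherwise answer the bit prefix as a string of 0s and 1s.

Answer: (root)

Derivation:
Bit 0: prefix='1' (no match yet)
Bit 1: prefix='11' (no match yet)
Bit 2: prefix='110' -> emit 'f', reset
Bit 3: prefix='1' (no match yet)
Bit 4: prefix='11' (no match yet)
Bit 5: prefix='111' (no match yet)
Bit 6: prefix='1111' -> emit 'h', reset
Bit 7: prefix='0' -> emit 'p', reset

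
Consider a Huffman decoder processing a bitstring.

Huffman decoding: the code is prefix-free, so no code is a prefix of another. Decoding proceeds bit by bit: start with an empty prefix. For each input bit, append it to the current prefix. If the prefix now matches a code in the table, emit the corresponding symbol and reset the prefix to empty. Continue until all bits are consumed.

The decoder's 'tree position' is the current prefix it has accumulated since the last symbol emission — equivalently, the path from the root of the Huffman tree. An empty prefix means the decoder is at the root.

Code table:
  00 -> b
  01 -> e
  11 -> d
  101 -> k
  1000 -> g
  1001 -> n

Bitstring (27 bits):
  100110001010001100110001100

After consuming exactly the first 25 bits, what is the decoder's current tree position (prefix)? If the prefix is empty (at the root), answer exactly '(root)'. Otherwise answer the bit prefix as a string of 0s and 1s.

Bit 0: prefix='1' (no match yet)
Bit 1: prefix='10' (no match yet)
Bit 2: prefix='100' (no match yet)
Bit 3: prefix='1001' -> emit 'n', reset
Bit 4: prefix='1' (no match yet)
Bit 5: prefix='10' (no match yet)
Bit 6: prefix='100' (no match yet)
Bit 7: prefix='1000' -> emit 'g', reset
Bit 8: prefix='1' (no match yet)
Bit 9: prefix='10' (no match yet)
Bit 10: prefix='101' -> emit 'k', reset
Bit 11: prefix='0' (no match yet)
Bit 12: prefix='00' -> emit 'b', reset
Bit 13: prefix='0' (no match yet)
Bit 14: prefix='01' -> emit 'e', reset
Bit 15: prefix='1' (no match yet)
Bit 16: prefix='10' (no match yet)
Bit 17: prefix='100' (no match yet)
Bit 18: prefix='1001' -> emit 'n', reset
Bit 19: prefix='1' (no match yet)
Bit 20: prefix='10' (no match yet)
Bit 21: prefix='100' (no match yet)
Bit 22: prefix='1000' -> emit 'g', reset
Bit 23: prefix='1' (no match yet)
Bit 24: prefix='11' -> emit 'd', reset

Answer: (root)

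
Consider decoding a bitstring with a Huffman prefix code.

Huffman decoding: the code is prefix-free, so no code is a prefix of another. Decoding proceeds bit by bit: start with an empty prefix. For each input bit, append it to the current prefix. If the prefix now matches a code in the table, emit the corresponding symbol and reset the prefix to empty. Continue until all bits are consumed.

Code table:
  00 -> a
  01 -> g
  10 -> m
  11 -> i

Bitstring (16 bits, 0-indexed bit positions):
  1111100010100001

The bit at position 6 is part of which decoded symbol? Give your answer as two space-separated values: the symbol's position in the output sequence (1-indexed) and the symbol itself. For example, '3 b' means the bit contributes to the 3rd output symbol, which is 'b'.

Bit 0: prefix='1' (no match yet)
Bit 1: prefix='11' -> emit 'i', reset
Bit 2: prefix='1' (no match yet)
Bit 3: prefix='11' -> emit 'i', reset
Bit 4: prefix='1' (no match yet)
Bit 5: prefix='10' -> emit 'm', reset
Bit 6: prefix='0' (no match yet)
Bit 7: prefix='00' -> emit 'a', reset
Bit 8: prefix='1' (no match yet)
Bit 9: prefix='10' -> emit 'm', reset
Bit 10: prefix='1' (no match yet)

Answer: 4 a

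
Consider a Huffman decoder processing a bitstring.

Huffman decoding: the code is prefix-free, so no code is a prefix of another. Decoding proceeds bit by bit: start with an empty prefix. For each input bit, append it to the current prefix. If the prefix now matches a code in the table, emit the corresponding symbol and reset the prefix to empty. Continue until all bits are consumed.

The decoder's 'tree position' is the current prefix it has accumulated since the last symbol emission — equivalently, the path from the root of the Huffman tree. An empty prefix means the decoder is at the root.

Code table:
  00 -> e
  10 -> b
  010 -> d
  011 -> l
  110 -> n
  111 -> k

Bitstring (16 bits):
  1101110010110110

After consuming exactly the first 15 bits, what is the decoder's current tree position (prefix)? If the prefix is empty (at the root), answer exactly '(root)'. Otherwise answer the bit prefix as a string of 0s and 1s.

Answer: 11

Derivation:
Bit 0: prefix='1' (no match yet)
Bit 1: prefix='11' (no match yet)
Bit 2: prefix='110' -> emit 'n', reset
Bit 3: prefix='1' (no match yet)
Bit 4: prefix='11' (no match yet)
Bit 5: prefix='111' -> emit 'k', reset
Bit 6: prefix='0' (no match yet)
Bit 7: prefix='00' -> emit 'e', reset
Bit 8: prefix='1' (no match yet)
Bit 9: prefix='10' -> emit 'b', reset
Bit 10: prefix='1' (no match yet)
Bit 11: prefix='11' (no match yet)
Bit 12: prefix='110' -> emit 'n', reset
Bit 13: prefix='1' (no match yet)
Bit 14: prefix='11' (no match yet)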